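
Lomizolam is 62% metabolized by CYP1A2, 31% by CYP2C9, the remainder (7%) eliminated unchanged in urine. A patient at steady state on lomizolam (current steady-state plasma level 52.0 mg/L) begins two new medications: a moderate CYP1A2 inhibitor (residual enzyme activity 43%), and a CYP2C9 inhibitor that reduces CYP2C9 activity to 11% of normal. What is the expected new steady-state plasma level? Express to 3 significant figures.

140 mg/L

The CYP1A2 pathway (62% of clearance) drops to 0.43× activity: 0.62 × 0.43 = 0.2666.
The CYP2C9 pathway (31% of clearance) drops to 0.11× activity: 0.31 × 0.11 = 0.0341.
Non-CYP routes (7%) are unchanged.
Relative clearance = 0.2666 + 0.0341 + 0.07 = 0.3707.
New steady-state plasma level = 52.0 / 0.3707 = 140 mg/L (concentration scales inversely with clearance).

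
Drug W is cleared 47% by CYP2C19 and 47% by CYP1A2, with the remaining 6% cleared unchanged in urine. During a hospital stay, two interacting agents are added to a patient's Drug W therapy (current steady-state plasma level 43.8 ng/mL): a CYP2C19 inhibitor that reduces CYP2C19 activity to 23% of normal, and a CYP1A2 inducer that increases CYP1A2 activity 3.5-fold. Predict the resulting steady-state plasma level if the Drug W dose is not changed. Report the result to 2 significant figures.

24 ng/mL

The CYP2C19 pathway (47% of clearance) is reduced to 0.23× activity: 0.47 × 0.23 = 0.1081.
The CYP1A2 pathway (47% of clearance) increases to 3.5× activity: 0.47 × 3.5 = 1.645.
Non-CYP routes (6%) are unchanged.
New clearance relative to baseline: 0.1081 + 1.645 + 0.06 = 1.8131.
New steady-state plasma level = 43.8 / 1.8131 = 24 ng/mL (concentration scales inversely with clearance).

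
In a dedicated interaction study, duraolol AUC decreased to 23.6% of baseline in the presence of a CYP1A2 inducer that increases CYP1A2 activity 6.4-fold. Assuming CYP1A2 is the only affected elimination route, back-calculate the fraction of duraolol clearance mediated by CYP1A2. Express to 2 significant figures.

Let x = fm,CYP1A2. Because AUC ∝ 1/CL, relative clearance rose to 1/0.236 = 4.237.
Only the CYP1A2 route changed, so 4.237 = x·6.4 + (1 − x), giving x = 0.60.

0.60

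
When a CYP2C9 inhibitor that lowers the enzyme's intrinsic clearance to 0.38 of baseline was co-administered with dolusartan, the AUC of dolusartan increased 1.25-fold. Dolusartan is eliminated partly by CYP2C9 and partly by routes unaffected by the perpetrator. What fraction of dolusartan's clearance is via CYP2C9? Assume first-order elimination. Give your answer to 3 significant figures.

Write x for the fraction cleared via CYP2C9. The observed AUC change means clearance fell to 1/1.25 = 0.8 of baseline.
Setting x·0.38 + (1 − x) = 0.8 and solving: x = (0.8 − 1)/(0.38 − 1) = 0.323.

0.323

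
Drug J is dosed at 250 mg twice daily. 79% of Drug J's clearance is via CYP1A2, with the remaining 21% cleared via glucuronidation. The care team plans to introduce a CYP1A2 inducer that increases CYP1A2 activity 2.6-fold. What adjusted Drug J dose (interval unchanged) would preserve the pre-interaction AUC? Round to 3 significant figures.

CYP1A2: 0.79 × 2.6 = 2.054
Other: 0.21 (unchanged)
Relative clearance = 2.054 + 0.21 = 2.264.
Css,avg = (dose rate)/CL, so holding Css fixed requires dose ∝ CL: 250 × 2.264 = 566 mg.

566 mg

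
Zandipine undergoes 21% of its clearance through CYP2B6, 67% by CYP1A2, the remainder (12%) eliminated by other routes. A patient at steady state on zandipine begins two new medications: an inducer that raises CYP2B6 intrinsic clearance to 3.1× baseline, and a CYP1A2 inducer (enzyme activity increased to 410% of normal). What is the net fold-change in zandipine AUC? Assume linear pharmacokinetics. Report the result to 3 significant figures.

The CYP2B6 pathway (21% of clearance) is boosted to 3.1× activity: 0.21 × 3.1 = 0.651.
The CYP1A2 pathway (67% of clearance) rises to 4.1× activity: 0.67 × 4.1 = 2.747.
Non-CYP routes (12%) are unchanged.
New clearance relative to baseline: 0.651 + 2.747 + 0.12 = 3.518.
Because AUC varies inversely with clearance, the combined effect is 1 / 3.518 = 0.284.

0.284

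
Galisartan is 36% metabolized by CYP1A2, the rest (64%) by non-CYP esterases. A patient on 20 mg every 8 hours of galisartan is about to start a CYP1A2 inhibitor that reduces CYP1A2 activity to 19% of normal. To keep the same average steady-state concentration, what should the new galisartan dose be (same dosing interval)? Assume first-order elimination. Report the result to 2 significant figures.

CYP1A2: 0.36 × 0.19 = 0.0684
Other: 0.64 (unchanged)
CL_new/CL_old = 0.0684 + 0.64 = 0.7084.
To maintain the same steady-state level, dose must scale with clearance: new dose = 20 × 0.7084 = 14 mg.

14 mg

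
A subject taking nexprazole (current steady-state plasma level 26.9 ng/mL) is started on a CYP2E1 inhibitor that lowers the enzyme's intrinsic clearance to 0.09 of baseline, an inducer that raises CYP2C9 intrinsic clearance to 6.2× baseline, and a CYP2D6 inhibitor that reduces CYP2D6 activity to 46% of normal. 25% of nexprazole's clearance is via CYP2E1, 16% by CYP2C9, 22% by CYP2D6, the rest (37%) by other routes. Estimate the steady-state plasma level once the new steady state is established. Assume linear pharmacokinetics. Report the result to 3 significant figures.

18.1 ng/mL

The CYP2E1 pathway (25% of clearance) falls to 0.09× activity: 0.25 × 0.09 = 0.0225.
The CYP2C9 pathway (16% of clearance) increases to 6.2× activity: 0.16 × 6.2 = 0.992.
The CYP2D6 pathway (22% of clearance) falls to 0.46× activity: 0.22 × 0.46 = 0.1012.
Non-CYP routes (37%) are unchanged.
New clearance relative to baseline: 0.0225 + 0.992 + 0.1012 + 0.37 = 1.4857.
Steady-state plasma level ∝ 1/CL: new value = 26.9 / 1.4857 = 18.1 ng/mL.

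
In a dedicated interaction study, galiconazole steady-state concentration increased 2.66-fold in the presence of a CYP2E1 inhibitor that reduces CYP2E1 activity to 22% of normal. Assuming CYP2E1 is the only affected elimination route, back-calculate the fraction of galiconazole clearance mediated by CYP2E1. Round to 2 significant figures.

CL'/CL = 1 / 2.66 = 0.3759
0.22·fm + (1 − fm) = 0.3759
fm = (0.3759 − 1) / (0.22 − 1) = 0.80

0.80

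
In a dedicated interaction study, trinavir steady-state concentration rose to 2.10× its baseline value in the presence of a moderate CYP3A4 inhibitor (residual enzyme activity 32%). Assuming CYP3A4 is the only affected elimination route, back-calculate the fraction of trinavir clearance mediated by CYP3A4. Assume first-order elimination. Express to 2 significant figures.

CL'/CL = 1 / 2.10 = 0.4762
0.32·fm + (1 − fm) = 0.4762
fm = (0.4762 − 1) / (0.32 − 1) = 0.77

0.77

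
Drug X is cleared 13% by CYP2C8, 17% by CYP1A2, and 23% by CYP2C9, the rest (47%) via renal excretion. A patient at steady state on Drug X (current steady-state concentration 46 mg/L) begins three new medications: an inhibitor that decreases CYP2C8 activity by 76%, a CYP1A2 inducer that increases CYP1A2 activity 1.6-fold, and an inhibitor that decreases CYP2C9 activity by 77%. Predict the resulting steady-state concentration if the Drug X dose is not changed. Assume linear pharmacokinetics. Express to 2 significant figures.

The CYP2C8 pathway (13% of clearance) falls to 0.24× activity: 0.13 × 0.24 = 0.0312.
The CYP1A2 pathway (17% of clearance) is boosted to 1.6× activity: 0.17 × 1.6 = 0.272.
The CYP2C9 pathway (23% of clearance) drops to 0.23× activity: 0.23 × 0.23 = 0.0529.
The remaining 47% of clearance is unaffected.
CL_new/CL_old = 0.0312 + 0.272 + 0.0529 + 0.47 = 0.8261.
New steady-state concentration = 46 / 0.8261 = 56 mg/L (concentration scales inversely with clearance).

56 mg/L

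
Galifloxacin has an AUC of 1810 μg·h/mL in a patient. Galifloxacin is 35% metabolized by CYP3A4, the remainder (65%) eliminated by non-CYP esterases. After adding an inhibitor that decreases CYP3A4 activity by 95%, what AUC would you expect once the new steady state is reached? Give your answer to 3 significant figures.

2.71 × 10³ μg·h/mL

The CYP3A4 pathway (35% of clearance) is reduced to 0.05× activity: 0.35 × 0.05 = 0.0175.
The remaining 65% of clearance is unaffected.
Relative clearance = 0.0175 + 0.65 = 0.6675.
New AUC = baseline ÷ relative clearance = 1810 / 0.6675 = 2.71 × 10³ μg·h/mL.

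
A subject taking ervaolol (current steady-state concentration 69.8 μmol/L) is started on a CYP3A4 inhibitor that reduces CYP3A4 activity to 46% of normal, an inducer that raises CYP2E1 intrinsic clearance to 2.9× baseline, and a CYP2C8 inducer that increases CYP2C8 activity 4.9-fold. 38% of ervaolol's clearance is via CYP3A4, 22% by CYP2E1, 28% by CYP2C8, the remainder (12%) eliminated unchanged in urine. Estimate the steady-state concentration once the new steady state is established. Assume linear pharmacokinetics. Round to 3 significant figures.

30.3 μmol/L

CYP3A4: 0.38 × 0.46 = 0.1748
CYP2E1: 0.22 × 2.9 = 0.638
CYP2C8: 0.28 × 4.9 = 1.372
Other: 0.12 (unchanged)
CL_new/CL_old = 0.1748 + 0.638 + 1.372 + 0.12 = 2.3048.
New steady-state concentration = 69.8 / 2.3048 = 30.3 μmol/L (concentration scales inversely with clearance).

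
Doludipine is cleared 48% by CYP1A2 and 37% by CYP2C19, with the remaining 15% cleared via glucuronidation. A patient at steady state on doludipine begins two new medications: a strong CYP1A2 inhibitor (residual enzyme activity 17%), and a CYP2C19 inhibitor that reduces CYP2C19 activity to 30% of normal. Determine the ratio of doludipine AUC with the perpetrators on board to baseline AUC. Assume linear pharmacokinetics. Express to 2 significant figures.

2.9

The CYP1A2 pathway (48% of clearance) is reduced to 0.17× activity: 0.48 × 0.17 = 0.0816.
The CYP2C19 pathway (37% of clearance) is reduced to 0.3× activity: 0.37 × 0.3 = 0.111.
The remaining 15% of clearance is unaffected.
CL_new/CL_old = 0.0816 + 0.111 + 0.15 = 0.3426.
Because AUC varies inversely with clearance, the combined effect is 1 / 0.3426 = 2.9.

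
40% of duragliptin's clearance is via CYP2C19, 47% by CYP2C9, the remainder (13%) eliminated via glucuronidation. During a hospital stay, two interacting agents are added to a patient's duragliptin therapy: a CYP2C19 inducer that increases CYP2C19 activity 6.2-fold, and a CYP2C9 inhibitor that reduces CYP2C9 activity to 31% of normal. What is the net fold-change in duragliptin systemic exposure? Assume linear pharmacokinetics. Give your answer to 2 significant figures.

The CYP2C19 pathway (40% of clearance) rises to 6.2× activity: 0.4 × 6.2 = 2.48.
The CYP2C9 pathway (47% of clearance) falls to 0.31× activity: 0.47 × 0.31 = 0.1457.
Non-CYP routes (13%) are unchanged.
New clearance relative to baseline: 2.48 + 0.1457 + 0.13 = 2.7557.
Systemic exposure ∝ 1/CL: fold-change = 1 / 2.7557 = 0.36.

0.36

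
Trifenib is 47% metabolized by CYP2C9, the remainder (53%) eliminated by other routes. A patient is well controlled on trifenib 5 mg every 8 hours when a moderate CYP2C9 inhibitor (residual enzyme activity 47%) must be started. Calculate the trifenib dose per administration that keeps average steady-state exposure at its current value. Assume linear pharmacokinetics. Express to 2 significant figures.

The CYP2C9 pathway (47% of clearance) is reduced to 0.47× activity: 0.47 × 0.47 = 0.2209.
The remaining 53% of clearance is unaffected.
CL_new/CL_old = 0.2209 + 0.53 = 0.7509.
To maintain the same steady-state level, dose must scale with clearance: new dose = 5 × 0.7509 = 3.8 mg.

3.8 mg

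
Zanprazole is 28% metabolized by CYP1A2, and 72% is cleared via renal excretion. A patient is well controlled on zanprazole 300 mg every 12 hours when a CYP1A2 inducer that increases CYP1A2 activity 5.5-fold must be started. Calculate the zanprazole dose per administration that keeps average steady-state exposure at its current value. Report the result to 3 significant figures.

The CYP1A2 pathway (28% of clearance) is boosted to 5.5× activity: 0.28 × 5.5 = 1.54.
Non-CYP routes (72%) are unchanged.
New clearance relative to baseline: 1.54 + 0.72 = 2.26.
Exposure is unchanged when dose changes in proportion to clearance. New dose = 300 mg × 2.26 = 678 mg.

678 mg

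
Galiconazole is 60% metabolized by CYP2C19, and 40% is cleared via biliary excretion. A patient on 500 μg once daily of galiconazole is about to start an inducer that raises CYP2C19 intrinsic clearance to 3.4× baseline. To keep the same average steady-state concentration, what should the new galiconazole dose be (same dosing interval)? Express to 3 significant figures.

The CYP2C19 pathway (60% of clearance) is boosted to 3.4× activity: 0.6 × 3.4 = 2.04.
Non-CYP routes (40%) are unchanged.
CL_new/CL_old = 2.04 + 0.4 = 2.44.
To maintain the same steady-state level, dose must scale with clearance: new dose = 500 × 2.44 = 1.22 × 10³ μg.

1.22 × 10³ μg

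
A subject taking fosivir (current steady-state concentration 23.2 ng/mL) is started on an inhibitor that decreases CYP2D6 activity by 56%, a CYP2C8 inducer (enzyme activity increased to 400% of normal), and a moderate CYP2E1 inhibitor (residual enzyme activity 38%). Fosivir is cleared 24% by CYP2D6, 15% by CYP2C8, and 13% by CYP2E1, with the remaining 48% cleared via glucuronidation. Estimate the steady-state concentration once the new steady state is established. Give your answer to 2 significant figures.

The CYP2D6 pathway (24% of clearance) drops to 0.44× activity: 0.24 × 0.44 = 0.1056.
The CYP2C8 pathway (15% of clearance) rises to 4× activity: 0.15 × 4 = 0.6.
The CYP2E1 pathway (13% of clearance) is reduced to 0.38× activity: 0.13 × 0.38 = 0.0494.
Non-CYP routes (48%) are unchanged.
New clearance relative to baseline: 0.1056 + 0.6 + 0.0494 + 0.48 = 1.235.
Steady-state concentration ∝ 1/CL: new value = 23.2 / 1.235 = 19 ng/mL.

19 ng/mL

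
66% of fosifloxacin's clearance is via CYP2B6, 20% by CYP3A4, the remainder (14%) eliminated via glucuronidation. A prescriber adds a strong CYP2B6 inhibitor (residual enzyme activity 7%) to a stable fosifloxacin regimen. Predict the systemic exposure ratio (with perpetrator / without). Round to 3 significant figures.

The CYP2B6 pathway (66% of clearance) is reduced to 0.07× activity: 0.66 × 0.07 = 0.0462.
CYP3A4 (20%) and the residual 14% are unaffected.
New clearance relative to baseline: 0.0462 + 0.2 + 0.14 = 0.3862.
Since systemic exposure ∝ 1/CL, the ratio is 1 / 0.3862 = 2.59.

2.59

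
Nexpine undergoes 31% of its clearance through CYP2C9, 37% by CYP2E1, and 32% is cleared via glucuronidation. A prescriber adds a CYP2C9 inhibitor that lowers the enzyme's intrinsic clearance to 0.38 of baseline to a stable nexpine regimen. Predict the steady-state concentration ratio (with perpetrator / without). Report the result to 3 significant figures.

The CYP2C9 pathway (31% of clearance) drops to 0.38× activity: 0.31 × 0.38 = 0.1178.
CYP2E1 (37%) and the residual 32% are unaffected.
New clearance relative to baseline: 0.1178 + 0.37 + 0.32 = 0.8078.
Since steady-state concentration ∝ 1/CL, the ratio is 1 / 0.8078 = 1.24.

1.24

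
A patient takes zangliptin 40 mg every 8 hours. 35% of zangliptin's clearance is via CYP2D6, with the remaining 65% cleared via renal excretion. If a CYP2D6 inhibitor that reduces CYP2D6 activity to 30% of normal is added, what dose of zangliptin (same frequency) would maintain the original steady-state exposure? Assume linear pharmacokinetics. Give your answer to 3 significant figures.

CYP2D6: 0.35 × 0.3 = 0.105
Other: 0.65 (unchanged)
New clearance relative to baseline: 0.105 + 0.65 = 0.755.
Css,avg = (dose rate)/CL, so holding Css fixed requires dose ∝ CL: 40 × 0.755 = 30.2 mg.

30.2 mg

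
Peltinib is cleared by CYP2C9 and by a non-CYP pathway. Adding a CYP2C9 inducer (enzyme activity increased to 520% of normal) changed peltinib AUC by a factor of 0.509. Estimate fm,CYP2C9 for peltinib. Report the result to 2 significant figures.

0.23

Write x for the fraction cleared via CYP2C9. The observed AUC change means clearance rose to 1/0.509 = 1.965 of baseline.
Setting x·5.2 + (1 − x) = 1.965 and solving: x = (1.965 − 1)/(5.2 − 1) = 0.23.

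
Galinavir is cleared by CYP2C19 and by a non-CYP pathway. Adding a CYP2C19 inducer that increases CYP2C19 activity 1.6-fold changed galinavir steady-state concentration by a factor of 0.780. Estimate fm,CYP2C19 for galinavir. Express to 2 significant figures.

0.47

CL'/CL = 1 / 0.780 = 1.282
1.6·fm + (1 − fm) = 1.282
fm = (1.282 − 1) / (1.6 − 1) = 0.47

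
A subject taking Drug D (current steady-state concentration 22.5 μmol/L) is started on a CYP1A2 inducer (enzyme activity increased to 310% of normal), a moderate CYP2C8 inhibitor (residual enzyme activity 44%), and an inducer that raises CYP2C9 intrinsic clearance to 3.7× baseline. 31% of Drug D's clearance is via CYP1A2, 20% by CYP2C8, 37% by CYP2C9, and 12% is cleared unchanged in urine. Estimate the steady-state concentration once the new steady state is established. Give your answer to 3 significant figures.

The CYP1A2 pathway (31% of clearance) is boosted to 3.1× activity: 0.31 × 3.1 = 0.961.
The CYP2C8 pathway (20% of clearance) falls to 0.44× activity: 0.2 × 0.44 = 0.088.
The CYP2C9 pathway (37% of clearance) increases to 3.7× activity: 0.37 × 3.7 = 1.369.
Non-CYP routes (12%) are unchanged.
New clearance relative to baseline: 0.961 + 0.088 + 1.369 + 0.12 = 2.538.
Steady-state concentration ∝ 1/CL: new value = 22.5 / 2.538 = 8.87 μmol/L.

8.87 μmol/L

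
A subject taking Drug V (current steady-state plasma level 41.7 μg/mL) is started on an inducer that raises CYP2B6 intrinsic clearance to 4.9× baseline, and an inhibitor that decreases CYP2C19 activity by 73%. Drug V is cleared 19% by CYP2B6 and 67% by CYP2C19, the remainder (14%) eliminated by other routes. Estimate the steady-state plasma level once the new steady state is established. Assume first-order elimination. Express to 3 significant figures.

The CYP2B6 pathway (19% of clearance) is boosted to 4.9× activity: 0.19 × 4.9 = 0.931.
The CYP2C19 pathway (67% of clearance) falls to 0.27× activity: 0.67 × 0.27 = 0.1809.
Non-CYP routes (14%) are unchanged.
New clearance relative to baseline: 0.931 + 0.1809 + 0.14 = 1.2519.
Steady-state plasma level ∝ 1/CL: new value = 41.7 / 1.2519 = 33.3 μg/mL.

33.3 μg/mL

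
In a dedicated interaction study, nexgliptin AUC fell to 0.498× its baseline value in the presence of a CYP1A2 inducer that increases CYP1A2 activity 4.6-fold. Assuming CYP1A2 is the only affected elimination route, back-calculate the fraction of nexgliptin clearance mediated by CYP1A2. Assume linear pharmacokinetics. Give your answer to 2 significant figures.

Write x for the fraction cleared via CYP1A2. The observed AUC change means clearance rose to 1/0.498 = 2.008 of baseline.
Setting x·4.6 + (1 − x) = 2.008 and solving: x = (2.008 − 1)/(4.6 − 1) = 0.28.

0.28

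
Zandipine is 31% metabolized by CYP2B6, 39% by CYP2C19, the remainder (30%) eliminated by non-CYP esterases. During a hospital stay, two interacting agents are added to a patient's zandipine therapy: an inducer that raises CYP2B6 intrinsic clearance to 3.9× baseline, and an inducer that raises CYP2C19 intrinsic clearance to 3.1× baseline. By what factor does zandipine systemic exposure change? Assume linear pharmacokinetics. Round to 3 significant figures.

0.368

The CYP2B6 pathway (31% of clearance) increases to 3.9× activity: 0.31 × 3.9 = 1.209.
The CYP2C19 pathway (39% of clearance) increases to 3.1× activity: 0.39 × 3.1 = 1.209.
Non-CYP routes (30%) are unchanged.
New clearance relative to baseline: 1.209 + 1.209 + 0.3 = 2.718.
Net systemic exposure ratio = 1 / 2.718 = 0.368.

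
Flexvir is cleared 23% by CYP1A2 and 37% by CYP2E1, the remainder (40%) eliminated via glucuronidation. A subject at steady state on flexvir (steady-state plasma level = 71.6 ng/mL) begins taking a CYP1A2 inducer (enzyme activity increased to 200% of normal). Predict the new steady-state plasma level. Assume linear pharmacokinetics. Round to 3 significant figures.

The CYP1A2 pathway (23% of clearance) is boosted to 2× activity: 0.23 × 2 = 0.46.
CYP2E1 (37%) and the residual 40% are unaffected.
Relative clearance = 0.46 + 0.37 + 0.4 = 1.23.
New steady-state plasma level = baseline ÷ relative clearance = 71.6 / 1.23 = 58.2 ng/mL.

58.2 ng/mL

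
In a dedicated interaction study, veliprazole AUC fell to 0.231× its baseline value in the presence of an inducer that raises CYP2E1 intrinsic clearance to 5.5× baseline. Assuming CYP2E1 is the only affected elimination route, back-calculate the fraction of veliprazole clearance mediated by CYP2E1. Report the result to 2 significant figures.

0.74

Write x for the fraction cleared via CYP2E1. The observed AUC change means clearance rose to 1/0.231 = 4.329 of baseline.
Setting x·5.5 + (1 − x) = 4.329 and solving: x = (4.329 − 1)/(5.5 − 1) = 0.74.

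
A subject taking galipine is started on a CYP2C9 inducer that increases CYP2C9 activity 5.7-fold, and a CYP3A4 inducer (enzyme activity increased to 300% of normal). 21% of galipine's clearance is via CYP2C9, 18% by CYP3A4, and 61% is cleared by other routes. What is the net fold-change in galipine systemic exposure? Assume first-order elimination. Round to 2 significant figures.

CYP2C9: 0.21 × 5.7 = 1.197
CYP3A4: 0.18 × 3 = 0.54
Other: 0.61 (unchanged)
CL_new/CL_old = 1.197 + 0.54 + 0.61 = 2.347.
Net systemic exposure ratio = 1 / 2.347 = 0.43.

0.43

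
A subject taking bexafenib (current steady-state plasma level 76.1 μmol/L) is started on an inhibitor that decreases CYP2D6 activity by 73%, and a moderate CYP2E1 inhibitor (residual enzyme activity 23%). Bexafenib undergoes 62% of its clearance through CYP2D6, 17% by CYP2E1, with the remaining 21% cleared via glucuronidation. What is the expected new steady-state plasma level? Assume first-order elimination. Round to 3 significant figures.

183 μmol/L

The CYP2D6 pathway (62% of clearance) falls to 0.27× activity: 0.62 × 0.27 = 0.1674.
The CYP2E1 pathway (17% of clearance) falls to 0.23× activity: 0.17 × 0.23 = 0.0391.
Non-CYP routes (21%) are unchanged.
Relative clearance = 0.1674 + 0.0391 + 0.21 = 0.4165.
Steady-state plasma level ∝ 1/CL: new value = 76.1 / 0.4165 = 183 μmol/L.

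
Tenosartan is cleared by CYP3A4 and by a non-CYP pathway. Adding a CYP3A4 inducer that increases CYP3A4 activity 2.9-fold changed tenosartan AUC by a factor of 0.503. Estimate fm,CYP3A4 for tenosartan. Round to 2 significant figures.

0.52

Write x for the fraction cleared via CYP3A4. The observed AUC change means clearance rose to 1/0.503 = 1.988 of baseline.
Only the CYP3A4 route changed, so 1.988 = x·2.9 + (1 − x), giving x = 0.52.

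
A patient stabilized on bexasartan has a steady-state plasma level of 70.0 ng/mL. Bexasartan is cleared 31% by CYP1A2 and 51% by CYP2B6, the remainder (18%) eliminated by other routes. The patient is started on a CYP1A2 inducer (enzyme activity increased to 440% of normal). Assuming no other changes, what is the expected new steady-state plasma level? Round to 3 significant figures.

34.1 ng/mL

CYP1A2: 0.31 × 4.4 = 1.364
CYP2B6: 0.51 (unchanged)
Other: 0.18 (unchanged)
New clearance relative to baseline: 1.364 + 0.51 + 0.18 = 2.054.
Steady-state plasma level ∝ 1/CL, so new value = 70.0 / 2.054 = 34.1 ng/mL.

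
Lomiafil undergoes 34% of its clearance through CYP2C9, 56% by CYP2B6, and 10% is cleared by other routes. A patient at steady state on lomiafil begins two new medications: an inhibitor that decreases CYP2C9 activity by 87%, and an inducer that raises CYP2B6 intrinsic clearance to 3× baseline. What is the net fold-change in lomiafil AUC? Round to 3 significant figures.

The CYP2C9 pathway (34% of clearance) drops to 0.13× activity: 0.34 × 0.13 = 0.0442.
The CYP2B6 pathway (56% of clearance) increases to 3× activity: 0.56 × 3 = 1.68.
The remaining 10% of clearance is unaffected.
New clearance relative to baseline: 0.0442 + 1.68 + 0.1 = 1.8242.
Because AUC varies inversely with clearance, the combined effect is 1 / 1.8242 = 0.548.

0.548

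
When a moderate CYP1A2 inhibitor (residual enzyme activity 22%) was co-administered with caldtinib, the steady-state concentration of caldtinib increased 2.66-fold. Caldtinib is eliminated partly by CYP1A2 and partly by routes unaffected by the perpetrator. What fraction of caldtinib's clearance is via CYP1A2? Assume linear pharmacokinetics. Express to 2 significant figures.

0.80

Call the CYP1A2 fraction fm. After the interaction, CL_new/CL_old = fm × 0.22 + (1 − fm).
Steady-state concentration ratio = 1 / (new CL fraction), so new CL fraction = 1 / 2.66 = 0.3759.
fm × 0.22 + 1 − fm = 0.3759  ⇒  fm × (0.22 − 1) = −0.6241  ⇒  fm = 0.80.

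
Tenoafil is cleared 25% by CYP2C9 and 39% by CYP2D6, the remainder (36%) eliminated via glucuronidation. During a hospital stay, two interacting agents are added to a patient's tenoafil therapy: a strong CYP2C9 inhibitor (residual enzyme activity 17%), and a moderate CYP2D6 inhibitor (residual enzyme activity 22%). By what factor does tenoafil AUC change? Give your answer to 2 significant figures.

CYP2C9: 0.25 × 0.17 = 0.0425
CYP2D6: 0.39 × 0.22 = 0.0858
Other: 0.36 (unchanged)
Relative clearance = 0.0425 + 0.0858 + 0.36 = 0.4883.
AUC ∝ 1/CL: fold-change = 1 / 0.4883 = 2.0.

2.0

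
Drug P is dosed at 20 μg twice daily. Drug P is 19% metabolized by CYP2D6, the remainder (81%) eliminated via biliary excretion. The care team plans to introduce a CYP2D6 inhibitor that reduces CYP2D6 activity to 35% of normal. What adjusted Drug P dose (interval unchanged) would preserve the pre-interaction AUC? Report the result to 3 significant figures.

The CYP2D6 pathway (19% of clearance) falls to 0.35× activity: 0.19 × 0.35 = 0.0665.
The remaining 81% of clearance is unaffected.
New clearance relative to baseline: 0.0665 + 0.81 = 0.8765.
To maintain the same steady-state level, dose must scale with clearance: new dose = 20 × 0.8765 = 17.5 μg.

17.5 μg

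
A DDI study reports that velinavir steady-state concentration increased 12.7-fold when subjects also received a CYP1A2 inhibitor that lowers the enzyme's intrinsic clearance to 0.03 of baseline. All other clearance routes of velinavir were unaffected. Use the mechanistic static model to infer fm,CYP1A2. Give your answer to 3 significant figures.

CL'/CL = 1 / 12.7 = 0.07874
0.03·fm + (1 − fm) = 0.07874
fm = (0.07874 − 1) / (0.03 − 1) = 0.950

0.950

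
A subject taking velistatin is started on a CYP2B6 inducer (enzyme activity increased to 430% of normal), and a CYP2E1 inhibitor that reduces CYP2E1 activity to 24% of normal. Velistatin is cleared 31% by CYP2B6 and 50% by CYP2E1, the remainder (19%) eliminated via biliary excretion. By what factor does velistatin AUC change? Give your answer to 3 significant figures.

The CYP2B6 pathway (31% of clearance) is boosted to 4.3× activity: 0.31 × 4.3 = 1.333.
The CYP2E1 pathway (50% of clearance) drops to 0.24× activity: 0.5 × 0.24 = 0.12.
Non-CYP routes (19%) are unchanged.
Relative clearance = 1.333 + 0.12 + 0.19 = 1.643.
Because AUC varies inversely with clearance, the combined effect is 1 / 1.643 = 0.609.

0.609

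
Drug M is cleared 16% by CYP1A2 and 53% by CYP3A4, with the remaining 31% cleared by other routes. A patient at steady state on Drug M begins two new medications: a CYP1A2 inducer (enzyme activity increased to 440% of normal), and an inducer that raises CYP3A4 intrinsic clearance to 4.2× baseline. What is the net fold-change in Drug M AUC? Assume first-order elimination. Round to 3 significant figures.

The CYP1A2 pathway (16% of clearance) is boosted to 4.4× activity: 0.16 × 4.4 = 0.704.
The CYP3A4 pathway (53% of clearance) increases to 4.2× activity: 0.53 × 4.2 = 2.226.
Non-CYP routes (31%) are unchanged.
CL_new/CL_old = 0.704 + 2.226 + 0.31 = 3.24.
Because AUC varies inversely with clearance, the combined effect is 1 / 3.24 = 0.309.

0.309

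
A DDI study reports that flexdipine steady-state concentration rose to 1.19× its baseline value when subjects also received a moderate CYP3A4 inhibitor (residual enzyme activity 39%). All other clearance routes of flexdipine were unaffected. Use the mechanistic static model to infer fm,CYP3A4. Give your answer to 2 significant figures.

0.26

CL'/CL = 1 / 1.19 = 0.8403
0.39·fm + (1 − fm) = 0.8403
fm = (0.8403 − 1) / (0.39 − 1) = 0.26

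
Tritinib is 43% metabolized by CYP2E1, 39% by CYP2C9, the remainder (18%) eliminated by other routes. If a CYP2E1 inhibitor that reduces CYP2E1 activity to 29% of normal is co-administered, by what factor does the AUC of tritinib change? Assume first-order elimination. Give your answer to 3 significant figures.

1.44

The CYP2E1 pathway (43% of clearance) falls to 0.29× activity: 0.43 × 0.29 = 0.1247.
CYP2C9 (39%) and the residual 18% are unaffected.
New clearance relative to baseline: 0.1247 + 0.39 + 0.18 = 0.6947.
Since AUC ∝ 1/CL, the ratio is 1 / 0.6947 = 1.44.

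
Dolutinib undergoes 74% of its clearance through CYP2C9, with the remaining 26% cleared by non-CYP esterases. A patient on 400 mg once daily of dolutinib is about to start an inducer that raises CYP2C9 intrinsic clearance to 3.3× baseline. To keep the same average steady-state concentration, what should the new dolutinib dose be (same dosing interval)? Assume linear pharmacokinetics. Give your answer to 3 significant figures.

CYP2C9: 0.74 × 3.3 = 2.442
Other: 0.26 (unchanged)
Relative clearance = 2.442 + 0.26 = 2.702.
Css,avg = (dose rate)/CL, so holding Css fixed requires dose ∝ CL: 400 × 2.702 = 1.08 × 10³ mg.

1.08 × 10³ mg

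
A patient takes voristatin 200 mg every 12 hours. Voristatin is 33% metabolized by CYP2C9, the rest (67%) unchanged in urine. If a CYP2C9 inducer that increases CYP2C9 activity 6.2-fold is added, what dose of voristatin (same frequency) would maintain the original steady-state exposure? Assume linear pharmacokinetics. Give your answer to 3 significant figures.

543 mg

The CYP2C9 pathway (33% of clearance) increases to 6.2× activity: 0.33 × 6.2 = 2.046.
Non-CYP routes (67%) are unchanged.
New clearance relative to baseline: 2.046 + 0.67 = 2.716.
Css,avg = (dose rate)/CL, so holding Css fixed requires dose ∝ CL: 200 × 2.716 = 543 mg.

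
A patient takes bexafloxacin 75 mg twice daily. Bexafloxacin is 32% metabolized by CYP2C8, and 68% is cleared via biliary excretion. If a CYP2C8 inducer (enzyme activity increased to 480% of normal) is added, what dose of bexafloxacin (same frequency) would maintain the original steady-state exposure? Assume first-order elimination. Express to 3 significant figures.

CYP2C8: 0.32 × 4.8 = 1.536
Other: 0.68 (unchanged)
New clearance relative to baseline: 1.536 + 0.68 = 2.216.
Exposure is unchanged when dose changes in proportion to clearance. New dose = 75 mg × 2.216 = 166 mg.

166 mg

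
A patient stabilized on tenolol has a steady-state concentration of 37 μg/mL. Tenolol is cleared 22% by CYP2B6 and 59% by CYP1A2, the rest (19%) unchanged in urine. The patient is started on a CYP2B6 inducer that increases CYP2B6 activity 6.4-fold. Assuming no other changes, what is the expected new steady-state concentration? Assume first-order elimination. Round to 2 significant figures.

17 μg/mL

The CYP2B6 pathway (22% of clearance) increases to 6.4× activity: 0.22 × 6.4 = 1.408.
CYP1A2 (59%) and the residual 19% are unaffected.
New clearance relative to baseline: 1.408 + 0.59 + 0.19 = 2.188.
Steady-state concentration ∝ 1/CL, so new value = 37 / 2.188 = 17 μg/mL.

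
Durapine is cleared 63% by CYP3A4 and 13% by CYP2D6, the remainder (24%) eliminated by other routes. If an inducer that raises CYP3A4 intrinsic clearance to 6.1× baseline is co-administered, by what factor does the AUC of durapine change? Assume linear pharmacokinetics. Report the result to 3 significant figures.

CYP3A4: 0.63 × 6.1 = 3.843
CYP2D6: 0.13 (unchanged)
Other: 0.24 (unchanged)
New clearance relative to baseline: 3.843 + 0.13 + 0.24 = 4.213.
AUC is inversely proportional to clearance, so the fold-change is 1 / 4.213 = 0.237.

0.237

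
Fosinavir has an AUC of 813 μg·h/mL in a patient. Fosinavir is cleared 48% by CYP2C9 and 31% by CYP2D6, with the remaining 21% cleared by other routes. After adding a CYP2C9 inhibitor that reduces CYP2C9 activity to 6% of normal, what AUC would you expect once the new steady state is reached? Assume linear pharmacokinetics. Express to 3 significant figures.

The CYP2C9 pathway (48% of clearance) drops to 0.06× activity: 0.48 × 0.06 = 0.0288.
CYP2D6 (31%) and the residual 21% are unaffected.
Relative clearance = 0.0288 + 0.31 + 0.21 = 0.5488.
With dosing unchanged, AUC scales as 1/CL: 813 / 0.5488 = 1.48 × 10³ μg·h/mL.

1.48 × 10³ μg·h/mL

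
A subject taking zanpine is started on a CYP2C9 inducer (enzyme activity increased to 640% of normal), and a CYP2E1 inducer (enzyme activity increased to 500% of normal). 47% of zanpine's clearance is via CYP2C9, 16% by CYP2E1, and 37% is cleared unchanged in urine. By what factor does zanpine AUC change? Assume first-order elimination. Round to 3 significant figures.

0.239

The CYP2C9 pathway (47% of clearance) is boosted to 6.4× activity: 0.47 × 6.4 = 3.008.
The CYP2E1 pathway (16% of clearance) increases to 5× activity: 0.16 × 5 = 0.8.
Non-CYP routes (37%) are unchanged.
Relative clearance = 3.008 + 0.8 + 0.37 = 4.178.
AUC ∝ 1/CL: fold-change = 1 / 4.178 = 0.239.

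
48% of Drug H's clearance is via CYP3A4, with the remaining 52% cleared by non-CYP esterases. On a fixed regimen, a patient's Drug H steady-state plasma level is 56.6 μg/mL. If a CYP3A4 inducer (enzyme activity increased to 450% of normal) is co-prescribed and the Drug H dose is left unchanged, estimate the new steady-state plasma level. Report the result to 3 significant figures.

CYP3A4: 0.48 × 4.5 = 2.16
Other: 0.52 (unchanged)
CL_new/CL_old = 2.16 + 0.52 = 2.68.
With dosing unchanged, steady-state plasma level scales as 1/CL: 56.6 / 2.68 = 21.1 μg/mL.

21.1 μg/mL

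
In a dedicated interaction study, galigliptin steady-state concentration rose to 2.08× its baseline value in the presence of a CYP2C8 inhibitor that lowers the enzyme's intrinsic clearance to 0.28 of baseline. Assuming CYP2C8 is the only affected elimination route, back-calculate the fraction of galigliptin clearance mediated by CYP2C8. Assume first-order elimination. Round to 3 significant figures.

0.721

CL'/CL = 1 / 2.08 = 0.4808
0.28·fm + (1 − fm) = 0.4808
fm = (0.4808 − 1) / (0.28 − 1) = 0.721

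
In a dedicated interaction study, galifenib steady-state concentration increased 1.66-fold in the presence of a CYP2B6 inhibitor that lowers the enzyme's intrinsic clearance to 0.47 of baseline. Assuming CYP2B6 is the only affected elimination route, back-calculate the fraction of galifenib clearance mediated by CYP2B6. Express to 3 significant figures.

CL'/CL = 1 / 1.66 = 0.6024
0.47·fm + (1 − fm) = 0.6024
fm = (0.6024 − 1) / (0.47 − 1) = 0.750

0.750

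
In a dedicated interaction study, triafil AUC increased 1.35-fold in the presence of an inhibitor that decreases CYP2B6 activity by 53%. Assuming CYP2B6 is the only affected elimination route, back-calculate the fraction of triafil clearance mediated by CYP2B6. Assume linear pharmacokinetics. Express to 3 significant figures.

0.489

Let fm be the CYP2B6 fraction. New clearance relative to baseline = fm × 0.47 + (1 − fm).
AUC ratio = 1 / (new CL fraction), so new CL fraction = 1 / 1.35 = 0.7407.
fm × 0.47 + 1 − fm = 0.7407  ⇒  fm × (0.47 − 1) = −0.2593  ⇒  fm = 0.489.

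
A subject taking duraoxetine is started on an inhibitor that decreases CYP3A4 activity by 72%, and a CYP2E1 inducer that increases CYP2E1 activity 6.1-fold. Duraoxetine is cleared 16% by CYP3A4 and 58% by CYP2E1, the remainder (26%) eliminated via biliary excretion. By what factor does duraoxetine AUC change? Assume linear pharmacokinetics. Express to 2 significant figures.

CYP3A4: 0.16 × 0.28 = 0.0448
CYP2E1: 0.58 × 6.1 = 3.538
Other: 0.26 (unchanged)
CL_new/CL_old = 0.0448 + 3.538 + 0.26 = 3.8428.
Net AUC ratio = 1 / 3.8428 = 0.26.

0.26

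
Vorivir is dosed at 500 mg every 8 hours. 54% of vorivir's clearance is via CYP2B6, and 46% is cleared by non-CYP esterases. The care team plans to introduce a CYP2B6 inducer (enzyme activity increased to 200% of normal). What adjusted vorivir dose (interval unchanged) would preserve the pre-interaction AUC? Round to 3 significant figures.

770 mg

The CYP2B6 pathway (54% of clearance) is boosted to 2× activity: 0.54 × 2 = 1.08.
Non-CYP routes (46%) are unchanged.
New clearance relative to baseline: 1.08 + 0.46 = 1.54.
To maintain the same steady-state level, dose must scale with clearance: new dose = 500 × 1.54 = 770 mg.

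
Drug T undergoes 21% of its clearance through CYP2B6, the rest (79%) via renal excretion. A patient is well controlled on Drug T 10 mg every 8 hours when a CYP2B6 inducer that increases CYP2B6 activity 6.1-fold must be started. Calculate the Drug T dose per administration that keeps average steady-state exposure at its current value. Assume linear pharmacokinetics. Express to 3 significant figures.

20.7 mg

CYP2B6: 0.21 × 6.1 = 1.281
Other: 0.79 (unchanged)
New clearance relative to baseline: 1.281 + 0.79 = 2.071.
Css,avg = (dose rate)/CL, so holding Css fixed requires dose ∝ CL: 10 × 2.071 = 20.7 mg.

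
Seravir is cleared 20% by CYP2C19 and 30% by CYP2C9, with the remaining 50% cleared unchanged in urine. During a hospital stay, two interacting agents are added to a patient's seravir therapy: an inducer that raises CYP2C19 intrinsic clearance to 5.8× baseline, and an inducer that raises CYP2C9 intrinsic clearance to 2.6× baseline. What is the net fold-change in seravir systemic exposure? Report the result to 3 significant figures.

0.410

The CYP2C19 pathway (20% of clearance) rises to 5.8× activity: 0.2 × 5.8 = 1.16.
The CYP2C9 pathway (30% of clearance) rises to 2.6× activity: 0.3 × 2.6 = 0.78.
The remaining 50% of clearance is unaffected.
New clearance relative to baseline: 1.16 + 0.78 + 0.5 = 2.44.
Net systemic exposure ratio = 1 / 2.44 = 0.410.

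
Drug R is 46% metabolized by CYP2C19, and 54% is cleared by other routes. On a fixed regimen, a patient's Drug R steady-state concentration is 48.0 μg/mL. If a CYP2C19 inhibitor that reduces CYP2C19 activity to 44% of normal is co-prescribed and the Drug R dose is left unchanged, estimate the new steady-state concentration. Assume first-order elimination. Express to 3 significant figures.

64.7 μg/mL

CYP2C19: 0.46 × 0.44 = 0.2024
Other: 0.54 (unchanged)
CL_new/CL_old = 0.2024 + 0.54 = 0.7424.
With dosing unchanged, steady-state concentration scales as 1/CL: 48.0 / 0.7424 = 64.7 μg/mL.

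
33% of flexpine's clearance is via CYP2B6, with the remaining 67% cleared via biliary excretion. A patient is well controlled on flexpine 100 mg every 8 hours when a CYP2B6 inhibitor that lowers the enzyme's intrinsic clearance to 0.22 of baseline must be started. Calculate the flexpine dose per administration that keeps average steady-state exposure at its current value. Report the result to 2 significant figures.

The CYP2B6 pathway (33% of clearance) drops to 0.22× activity: 0.33 × 0.22 = 0.0726.
The remaining 67% of clearance is unaffected.
Relative clearance = 0.0726 + 0.67 = 0.7426.
Css,avg = (dose rate)/CL, so holding Css fixed requires dose ∝ CL: 100 × 0.7426 = 74 mg.

74 mg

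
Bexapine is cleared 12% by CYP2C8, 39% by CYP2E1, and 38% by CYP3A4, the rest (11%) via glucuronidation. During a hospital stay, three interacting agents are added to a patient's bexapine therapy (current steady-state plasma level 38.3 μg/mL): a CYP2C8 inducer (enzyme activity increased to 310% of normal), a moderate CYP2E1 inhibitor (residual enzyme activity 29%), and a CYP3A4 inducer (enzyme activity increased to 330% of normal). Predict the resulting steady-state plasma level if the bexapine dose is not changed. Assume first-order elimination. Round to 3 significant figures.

CYP2C8: 0.12 × 3.1 = 0.372
CYP2E1: 0.39 × 0.29 = 0.1131
CYP3A4: 0.38 × 3.3 = 1.254
Other: 0.11 (unchanged)
CL_new/CL_old = 0.372 + 0.1131 + 1.254 + 0.11 = 1.8491.
Dividing the baseline by the relative clearance: 38.3 / 1.8491 = 20.7 μg/mL.

20.7 μg/mL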